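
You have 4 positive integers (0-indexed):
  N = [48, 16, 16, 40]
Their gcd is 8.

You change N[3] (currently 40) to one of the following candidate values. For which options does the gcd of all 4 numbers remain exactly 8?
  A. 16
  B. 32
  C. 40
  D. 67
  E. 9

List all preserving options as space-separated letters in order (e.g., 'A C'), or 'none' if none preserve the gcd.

Old gcd = 8; gcd of others (without N[3]) = 16
New gcd for candidate v: gcd(16, v). Preserves old gcd iff gcd(16, v) = 8.
  Option A: v=16, gcd(16,16)=16 -> changes
  Option B: v=32, gcd(16,32)=16 -> changes
  Option C: v=40, gcd(16,40)=8 -> preserves
  Option D: v=67, gcd(16,67)=1 -> changes
  Option E: v=9, gcd(16,9)=1 -> changes

Answer: C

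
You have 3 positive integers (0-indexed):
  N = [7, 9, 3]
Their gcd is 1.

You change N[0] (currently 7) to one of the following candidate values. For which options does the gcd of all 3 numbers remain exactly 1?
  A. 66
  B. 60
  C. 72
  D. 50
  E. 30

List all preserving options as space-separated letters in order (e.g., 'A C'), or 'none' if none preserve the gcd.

Answer: D

Derivation:
Old gcd = 1; gcd of others (without N[0]) = 3
New gcd for candidate v: gcd(3, v). Preserves old gcd iff gcd(3, v) = 1.
  Option A: v=66, gcd(3,66)=3 -> changes
  Option B: v=60, gcd(3,60)=3 -> changes
  Option C: v=72, gcd(3,72)=3 -> changes
  Option D: v=50, gcd(3,50)=1 -> preserves
  Option E: v=30, gcd(3,30)=3 -> changes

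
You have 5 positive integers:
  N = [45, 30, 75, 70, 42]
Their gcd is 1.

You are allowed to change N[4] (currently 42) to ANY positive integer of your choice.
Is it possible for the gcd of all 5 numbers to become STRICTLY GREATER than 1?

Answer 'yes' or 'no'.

Answer: yes

Derivation:
Current gcd = 1
gcd of all OTHER numbers (without N[4]=42): gcd([45, 30, 75, 70]) = 5
The new gcd after any change is gcd(5, new_value).
This can be at most 5.
Since 5 > old gcd 1, the gcd CAN increase (e.g., set N[4] = 5).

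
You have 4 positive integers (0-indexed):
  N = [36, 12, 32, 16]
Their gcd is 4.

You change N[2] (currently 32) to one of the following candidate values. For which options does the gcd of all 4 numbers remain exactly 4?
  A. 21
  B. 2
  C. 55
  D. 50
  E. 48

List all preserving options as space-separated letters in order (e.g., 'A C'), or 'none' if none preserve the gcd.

Old gcd = 4; gcd of others (without N[2]) = 4
New gcd for candidate v: gcd(4, v). Preserves old gcd iff gcd(4, v) = 4.
  Option A: v=21, gcd(4,21)=1 -> changes
  Option B: v=2, gcd(4,2)=2 -> changes
  Option C: v=55, gcd(4,55)=1 -> changes
  Option D: v=50, gcd(4,50)=2 -> changes
  Option E: v=48, gcd(4,48)=4 -> preserves

Answer: E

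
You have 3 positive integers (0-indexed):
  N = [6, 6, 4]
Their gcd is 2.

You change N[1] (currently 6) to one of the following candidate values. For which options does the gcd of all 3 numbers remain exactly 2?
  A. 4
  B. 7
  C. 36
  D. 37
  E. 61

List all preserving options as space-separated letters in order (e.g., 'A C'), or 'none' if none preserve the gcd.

Answer: A C

Derivation:
Old gcd = 2; gcd of others (without N[1]) = 2
New gcd for candidate v: gcd(2, v). Preserves old gcd iff gcd(2, v) = 2.
  Option A: v=4, gcd(2,4)=2 -> preserves
  Option B: v=7, gcd(2,7)=1 -> changes
  Option C: v=36, gcd(2,36)=2 -> preserves
  Option D: v=37, gcd(2,37)=1 -> changes
  Option E: v=61, gcd(2,61)=1 -> changes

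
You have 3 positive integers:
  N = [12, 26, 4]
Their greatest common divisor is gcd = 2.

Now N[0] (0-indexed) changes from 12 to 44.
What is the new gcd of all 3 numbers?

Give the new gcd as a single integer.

Answer: 2

Derivation:
Numbers: [12, 26, 4], gcd = 2
Change: index 0, 12 -> 44
gcd of the OTHER numbers (without index 0): gcd([26, 4]) = 2
New gcd = gcd(g_others, new_val) = gcd(2, 44) = 2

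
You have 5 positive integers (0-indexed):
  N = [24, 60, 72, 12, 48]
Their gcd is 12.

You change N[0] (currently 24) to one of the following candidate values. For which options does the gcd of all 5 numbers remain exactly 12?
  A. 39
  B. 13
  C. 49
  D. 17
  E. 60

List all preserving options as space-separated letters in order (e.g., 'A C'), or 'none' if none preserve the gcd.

Answer: E

Derivation:
Old gcd = 12; gcd of others (without N[0]) = 12
New gcd for candidate v: gcd(12, v). Preserves old gcd iff gcd(12, v) = 12.
  Option A: v=39, gcd(12,39)=3 -> changes
  Option B: v=13, gcd(12,13)=1 -> changes
  Option C: v=49, gcd(12,49)=1 -> changes
  Option D: v=17, gcd(12,17)=1 -> changes
  Option E: v=60, gcd(12,60)=12 -> preserves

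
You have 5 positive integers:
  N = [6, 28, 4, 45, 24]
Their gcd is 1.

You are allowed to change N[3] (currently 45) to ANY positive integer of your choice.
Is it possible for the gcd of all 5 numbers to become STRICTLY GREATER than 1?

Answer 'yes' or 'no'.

Answer: yes

Derivation:
Current gcd = 1
gcd of all OTHER numbers (without N[3]=45): gcd([6, 28, 4, 24]) = 2
The new gcd after any change is gcd(2, new_value).
This can be at most 2.
Since 2 > old gcd 1, the gcd CAN increase (e.g., set N[3] = 2).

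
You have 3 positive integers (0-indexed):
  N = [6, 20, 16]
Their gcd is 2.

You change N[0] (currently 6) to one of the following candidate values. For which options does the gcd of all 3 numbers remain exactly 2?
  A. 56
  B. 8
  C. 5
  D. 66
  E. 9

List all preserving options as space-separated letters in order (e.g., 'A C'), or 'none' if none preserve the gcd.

Old gcd = 2; gcd of others (without N[0]) = 4
New gcd for candidate v: gcd(4, v). Preserves old gcd iff gcd(4, v) = 2.
  Option A: v=56, gcd(4,56)=4 -> changes
  Option B: v=8, gcd(4,8)=4 -> changes
  Option C: v=5, gcd(4,5)=1 -> changes
  Option D: v=66, gcd(4,66)=2 -> preserves
  Option E: v=9, gcd(4,9)=1 -> changes

Answer: D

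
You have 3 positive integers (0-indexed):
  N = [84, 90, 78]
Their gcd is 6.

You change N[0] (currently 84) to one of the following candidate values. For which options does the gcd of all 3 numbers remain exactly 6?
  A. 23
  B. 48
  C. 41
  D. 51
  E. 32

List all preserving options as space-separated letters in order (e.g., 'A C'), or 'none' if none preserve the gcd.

Old gcd = 6; gcd of others (without N[0]) = 6
New gcd for candidate v: gcd(6, v). Preserves old gcd iff gcd(6, v) = 6.
  Option A: v=23, gcd(6,23)=1 -> changes
  Option B: v=48, gcd(6,48)=6 -> preserves
  Option C: v=41, gcd(6,41)=1 -> changes
  Option D: v=51, gcd(6,51)=3 -> changes
  Option E: v=32, gcd(6,32)=2 -> changes

Answer: B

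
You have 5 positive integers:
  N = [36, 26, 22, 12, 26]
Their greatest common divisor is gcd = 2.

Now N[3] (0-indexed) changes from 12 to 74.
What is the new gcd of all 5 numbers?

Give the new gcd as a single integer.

Numbers: [36, 26, 22, 12, 26], gcd = 2
Change: index 3, 12 -> 74
gcd of the OTHER numbers (without index 3): gcd([36, 26, 22, 26]) = 2
New gcd = gcd(g_others, new_val) = gcd(2, 74) = 2

Answer: 2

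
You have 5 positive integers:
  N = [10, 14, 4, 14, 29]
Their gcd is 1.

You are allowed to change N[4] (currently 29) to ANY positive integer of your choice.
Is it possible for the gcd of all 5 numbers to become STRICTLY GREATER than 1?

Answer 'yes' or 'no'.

Current gcd = 1
gcd of all OTHER numbers (without N[4]=29): gcd([10, 14, 4, 14]) = 2
The new gcd after any change is gcd(2, new_value).
This can be at most 2.
Since 2 > old gcd 1, the gcd CAN increase (e.g., set N[4] = 2).

Answer: yes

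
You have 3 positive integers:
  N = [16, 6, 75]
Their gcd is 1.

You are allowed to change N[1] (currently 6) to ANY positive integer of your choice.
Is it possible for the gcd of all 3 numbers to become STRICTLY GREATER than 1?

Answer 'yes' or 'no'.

Answer: no

Derivation:
Current gcd = 1
gcd of all OTHER numbers (without N[1]=6): gcd([16, 75]) = 1
The new gcd after any change is gcd(1, new_value).
This can be at most 1.
Since 1 = old gcd 1, the gcd can only stay the same or decrease.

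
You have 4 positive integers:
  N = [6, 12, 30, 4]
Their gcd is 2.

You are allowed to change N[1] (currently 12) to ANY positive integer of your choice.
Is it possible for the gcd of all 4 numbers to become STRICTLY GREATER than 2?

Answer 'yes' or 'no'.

Answer: no

Derivation:
Current gcd = 2
gcd of all OTHER numbers (without N[1]=12): gcd([6, 30, 4]) = 2
The new gcd after any change is gcd(2, new_value).
This can be at most 2.
Since 2 = old gcd 2, the gcd can only stay the same or decrease.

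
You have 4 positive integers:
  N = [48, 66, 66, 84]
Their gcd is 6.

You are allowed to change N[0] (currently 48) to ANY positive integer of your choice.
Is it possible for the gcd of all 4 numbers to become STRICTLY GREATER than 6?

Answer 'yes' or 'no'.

Answer: no

Derivation:
Current gcd = 6
gcd of all OTHER numbers (without N[0]=48): gcd([66, 66, 84]) = 6
The new gcd after any change is gcd(6, new_value).
This can be at most 6.
Since 6 = old gcd 6, the gcd can only stay the same or decrease.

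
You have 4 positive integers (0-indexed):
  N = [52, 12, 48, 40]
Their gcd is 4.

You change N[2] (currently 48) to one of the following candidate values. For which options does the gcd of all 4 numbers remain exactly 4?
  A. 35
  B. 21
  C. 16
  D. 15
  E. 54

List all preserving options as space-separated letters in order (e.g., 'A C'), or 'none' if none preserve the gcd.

Old gcd = 4; gcd of others (without N[2]) = 4
New gcd for candidate v: gcd(4, v). Preserves old gcd iff gcd(4, v) = 4.
  Option A: v=35, gcd(4,35)=1 -> changes
  Option B: v=21, gcd(4,21)=1 -> changes
  Option C: v=16, gcd(4,16)=4 -> preserves
  Option D: v=15, gcd(4,15)=1 -> changes
  Option E: v=54, gcd(4,54)=2 -> changes

Answer: C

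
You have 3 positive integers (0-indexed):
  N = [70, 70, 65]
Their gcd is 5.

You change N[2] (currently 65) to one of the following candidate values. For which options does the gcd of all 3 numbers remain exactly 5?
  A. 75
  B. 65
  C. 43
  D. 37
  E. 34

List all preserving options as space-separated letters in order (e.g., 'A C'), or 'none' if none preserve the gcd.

Answer: A B

Derivation:
Old gcd = 5; gcd of others (without N[2]) = 70
New gcd for candidate v: gcd(70, v). Preserves old gcd iff gcd(70, v) = 5.
  Option A: v=75, gcd(70,75)=5 -> preserves
  Option B: v=65, gcd(70,65)=5 -> preserves
  Option C: v=43, gcd(70,43)=1 -> changes
  Option D: v=37, gcd(70,37)=1 -> changes
  Option E: v=34, gcd(70,34)=2 -> changes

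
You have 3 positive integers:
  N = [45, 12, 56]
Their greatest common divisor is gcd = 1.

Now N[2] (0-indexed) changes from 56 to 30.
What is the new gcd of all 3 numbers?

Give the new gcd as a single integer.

Answer: 3

Derivation:
Numbers: [45, 12, 56], gcd = 1
Change: index 2, 56 -> 30
gcd of the OTHER numbers (without index 2): gcd([45, 12]) = 3
New gcd = gcd(g_others, new_val) = gcd(3, 30) = 3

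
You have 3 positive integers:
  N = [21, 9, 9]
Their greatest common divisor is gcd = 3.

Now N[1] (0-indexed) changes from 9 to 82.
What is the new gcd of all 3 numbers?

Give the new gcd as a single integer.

Answer: 1

Derivation:
Numbers: [21, 9, 9], gcd = 3
Change: index 1, 9 -> 82
gcd of the OTHER numbers (without index 1): gcd([21, 9]) = 3
New gcd = gcd(g_others, new_val) = gcd(3, 82) = 1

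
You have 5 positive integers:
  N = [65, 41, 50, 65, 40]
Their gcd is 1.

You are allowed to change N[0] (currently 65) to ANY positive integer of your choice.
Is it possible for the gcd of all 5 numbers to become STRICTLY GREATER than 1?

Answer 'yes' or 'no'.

Current gcd = 1
gcd of all OTHER numbers (without N[0]=65): gcd([41, 50, 65, 40]) = 1
The new gcd after any change is gcd(1, new_value).
This can be at most 1.
Since 1 = old gcd 1, the gcd can only stay the same or decrease.

Answer: no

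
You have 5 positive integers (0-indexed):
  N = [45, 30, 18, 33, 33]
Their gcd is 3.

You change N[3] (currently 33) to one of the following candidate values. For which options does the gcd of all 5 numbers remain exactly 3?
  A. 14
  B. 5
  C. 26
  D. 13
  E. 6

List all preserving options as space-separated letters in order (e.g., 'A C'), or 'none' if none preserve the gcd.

Answer: E

Derivation:
Old gcd = 3; gcd of others (without N[3]) = 3
New gcd for candidate v: gcd(3, v). Preserves old gcd iff gcd(3, v) = 3.
  Option A: v=14, gcd(3,14)=1 -> changes
  Option B: v=5, gcd(3,5)=1 -> changes
  Option C: v=26, gcd(3,26)=1 -> changes
  Option D: v=13, gcd(3,13)=1 -> changes
  Option E: v=6, gcd(3,6)=3 -> preserves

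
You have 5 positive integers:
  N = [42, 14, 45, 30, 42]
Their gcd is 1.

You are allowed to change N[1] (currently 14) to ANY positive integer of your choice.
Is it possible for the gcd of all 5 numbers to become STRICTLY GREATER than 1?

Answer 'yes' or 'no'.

Answer: yes

Derivation:
Current gcd = 1
gcd of all OTHER numbers (without N[1]=14): gcd([42, 45, 30, 42]) = 3
The new gcd after any change is gcd(3, new_value).
This can be at most 3.
Since 3 > old gcd 1, the gcd CAN increase (e.g., set N[1] = 3).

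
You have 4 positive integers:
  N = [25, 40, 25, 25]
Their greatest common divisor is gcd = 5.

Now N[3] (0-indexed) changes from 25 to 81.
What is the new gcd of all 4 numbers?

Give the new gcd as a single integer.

Answer: 1

Derivation:
Numbers: [25, 40, 25, 25], gcd = 5
Change: index 3, 25 -> 81
gcd of the OTHER numbers (without index 3): gcd([25, 40, 25]) = 5
New gcd = gcd(g_others, new_val) = gcd(5, 81) = 1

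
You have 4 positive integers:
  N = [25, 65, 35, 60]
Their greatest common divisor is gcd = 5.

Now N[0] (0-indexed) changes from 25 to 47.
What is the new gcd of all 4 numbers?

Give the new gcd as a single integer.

Numbers: [25, 65, 35, 60], gcd = 5
Change: index 0, 25 -> 47
gcd of the OTHER numbers (without index 0): gcd([65, 35, 60]) = 5
New gcd = gcd(g_others, new_val) = gcd(5, 47) = 1

Answer: 1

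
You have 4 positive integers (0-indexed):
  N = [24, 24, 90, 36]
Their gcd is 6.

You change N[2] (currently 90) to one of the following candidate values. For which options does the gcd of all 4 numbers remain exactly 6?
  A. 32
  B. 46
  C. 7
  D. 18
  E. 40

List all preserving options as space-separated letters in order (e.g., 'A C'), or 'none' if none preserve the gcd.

Old gcd = 6; gcd of others (without N[2]) = 12
New gcd for candidate v: gcd(12, v). Preserves old gcd iff gcd(12, v) = 6.
  Option A: v=32, gcd(12,32)=4 -> changes
  Option B: v=46, gcd(12,46)=2 -> changes
  Option C: v=7, gcd(12,7)=1 -> changes
  Option D: v=18, gcd(12,18)=6 -> preserves
  Option E: v=40, gcd(12,40)=4 -> changes

Answer: D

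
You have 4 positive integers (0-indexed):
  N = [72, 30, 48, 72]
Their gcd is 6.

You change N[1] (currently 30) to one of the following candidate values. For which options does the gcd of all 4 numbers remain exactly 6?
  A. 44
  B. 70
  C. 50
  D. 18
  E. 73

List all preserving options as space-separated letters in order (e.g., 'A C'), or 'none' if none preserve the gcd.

Old gcd = 6; gcd of others (without N[1]) = 24
New gcd for candidate v: gcd(24, v). Preserves old gcd iff gcd(24, v) = 6.
  Option A: v=44, gcd(24,44)=4 -> changes
  Option B: v=70, gcd(24,70)=2 -> changes
  Option C: v=50, gcd(24,50)=2 -> changes
  Option D: v=18, gcd(24,18)=6 -> preserves
  Option E: v=73, gcd(24,73)=1 -> changes

Answer: D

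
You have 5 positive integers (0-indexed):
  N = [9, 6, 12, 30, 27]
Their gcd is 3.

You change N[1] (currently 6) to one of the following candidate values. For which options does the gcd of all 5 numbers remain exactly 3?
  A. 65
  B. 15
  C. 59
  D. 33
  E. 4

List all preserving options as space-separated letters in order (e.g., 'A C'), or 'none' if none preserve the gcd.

Old gcd = 3; gcd of others (without N[1]) = 3
New gcd for candidate v: gcd(3, v). Preserves old gcd iff gcd(3, v) = 3.
  Option A: v=65, gcd(3,65)=1 -> changes
  Option B: v=15, gcd(3,15)=3 -> preserves
  Option C: v=59, gcd(3,59)=1 -> changes
  Option D: v=33, gcd(3,33)=3 -> preserves
  Option E: v=4, gcd(3,4)=1 -> changes

Answer: B D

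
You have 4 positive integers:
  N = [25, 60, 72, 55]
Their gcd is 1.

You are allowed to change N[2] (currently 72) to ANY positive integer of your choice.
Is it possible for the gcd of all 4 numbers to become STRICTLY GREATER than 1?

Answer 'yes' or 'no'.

Answer: yes

Derivation:
Current gcd = 1
gcd of all OTHER numbers (without N[2]=72): gcd([25, 60, 55]) = 5
The new gcd after any change is gcd(5, new_value).
This can be at most 5.
Since 5 > old gcd 1, the gcd CAN increase (e.g., set N[2] = 5).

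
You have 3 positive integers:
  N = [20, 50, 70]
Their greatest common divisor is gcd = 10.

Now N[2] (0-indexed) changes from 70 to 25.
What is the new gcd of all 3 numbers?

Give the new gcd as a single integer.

Numbers: [20, 50, 70], gcd = 10
Change: index 2, 70 -> 25
gcd of the OTHER numbers (without index 2): gcd([20, 50]) = 10
New gcd = gcd(g_others, new_val) = gcd(10, 25) = 5

Answer: 5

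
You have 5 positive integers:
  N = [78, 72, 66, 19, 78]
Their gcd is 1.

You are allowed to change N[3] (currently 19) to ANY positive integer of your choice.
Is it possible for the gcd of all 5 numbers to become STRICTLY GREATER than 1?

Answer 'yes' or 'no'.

Answer: yes

Derivation:
Current gcd = 1
gcd of all OTHER numbers (without N[3]=19): gcd([78, 72, 66, 78]) = 6
The new gcd after any change is gcd(6, new_value).
This can be at most 6.
Since 6 > old gcd 1, the gcd CAN increase (e.g., set N[3] = 6).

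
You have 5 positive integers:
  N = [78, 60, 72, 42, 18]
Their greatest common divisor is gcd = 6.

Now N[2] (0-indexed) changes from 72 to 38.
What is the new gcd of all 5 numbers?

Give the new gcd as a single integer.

Numbers: [78, 60, 72, 42, 18], gcd = 6
Change: index 2, 72 -> 38
gcd of the OTHER numbers (without index 2): gcd([78, 60, 42, 18]) = 6
New gcd = gcd(g_others, new_val) = gcd(6, 38) = 2

Answer: 2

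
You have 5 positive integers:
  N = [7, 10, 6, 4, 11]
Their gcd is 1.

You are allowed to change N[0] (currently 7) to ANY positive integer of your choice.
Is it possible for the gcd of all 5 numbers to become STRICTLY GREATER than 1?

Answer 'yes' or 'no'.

Current gcd = 1
gcd of all OTHER numbers (without N[0]=7): gcd([10, 6, 4, 11]) = 1
The new gcd after any change is gcd(1, new_value).
This can be at most 1.
Since 1 = old gcd 1, the gcd can only stay the same or decrease.

Answer: no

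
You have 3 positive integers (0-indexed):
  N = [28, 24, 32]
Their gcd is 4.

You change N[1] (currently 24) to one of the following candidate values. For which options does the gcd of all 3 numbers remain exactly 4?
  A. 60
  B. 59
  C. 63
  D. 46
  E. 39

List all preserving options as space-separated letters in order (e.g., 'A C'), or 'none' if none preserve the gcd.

Old gcd = 4; gcd of others (without N[1]) = 4
New gcd for candidate v: gcd(4, v). Preserves old gcd iff gcd(4, v) = 4.
  Option A: v=60, gcd(4,60)=4 -> preserves
  Option B: v=59, gcd(4,59)=1 -> changes
  Option C: v=63, gcd(4,63)=1 -> changes
  Option D: v=46, gcd(4,46)=2 -> changes
  Option E: v=39, gcd(4,39)=1 -> changes

Answer: A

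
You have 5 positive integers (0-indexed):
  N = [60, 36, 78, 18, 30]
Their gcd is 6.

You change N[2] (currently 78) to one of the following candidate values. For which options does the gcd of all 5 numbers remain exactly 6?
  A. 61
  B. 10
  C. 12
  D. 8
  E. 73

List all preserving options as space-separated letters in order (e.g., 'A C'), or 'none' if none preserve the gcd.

Answer: C

Derivation:
Old gcd = 6; gcd of others (without N[2]) = 6
New gcd for candidate v: gcd(6, v). Preserves old gcd iff gcd(6, v) = 6.
  Option A: v=61, gcd(6,61)=1 -> changes
  Option B: v=10, gcd(6,10)=2 -> changes
  Option C: v=12, gcd(6,12)=6 -> preserves
  Option D: v=8, gcd(6,8)=2 -> changes
  Option E: v=73, gcd(6,73)=1 -> changes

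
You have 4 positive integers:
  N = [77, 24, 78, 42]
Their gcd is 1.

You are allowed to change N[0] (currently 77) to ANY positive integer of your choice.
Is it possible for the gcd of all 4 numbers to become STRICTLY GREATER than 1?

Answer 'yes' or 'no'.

Answer: yes

Derivation:
Current gcd = 1
gcd of all OTHER numbers (without N[0]=77): gcd([24, 78, 42]) = 6
The new gcd after any change is gcd(6, new_value).
This can be at most 6.
Since 6 > old gcd 1, the gcd CAN increase (e.g., set N[0] = 6).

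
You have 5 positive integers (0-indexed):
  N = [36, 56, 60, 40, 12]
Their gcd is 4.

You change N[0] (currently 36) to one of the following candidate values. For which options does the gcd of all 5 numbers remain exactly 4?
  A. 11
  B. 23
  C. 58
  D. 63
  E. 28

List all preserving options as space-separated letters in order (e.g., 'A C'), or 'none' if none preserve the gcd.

Answer: E

Derivation:
Old gcd = 4; gcd of others (without N[0]) = 4
New gcd for candidate v: gcd(4, v). Preserves old gcd iff gcd(4, v) = 4.
  Option A: v=11, gcd(4,11)=1 -> changes
  Option B: v=23, gcd(4,23)=1 -> changes
  Option C: v=58, gcd(4,58)=2 -> changes
  Option D: v=63, gcd(4,63)=1 -> changes
  Option E: v=28, gcd(4,28)=4 -> preserves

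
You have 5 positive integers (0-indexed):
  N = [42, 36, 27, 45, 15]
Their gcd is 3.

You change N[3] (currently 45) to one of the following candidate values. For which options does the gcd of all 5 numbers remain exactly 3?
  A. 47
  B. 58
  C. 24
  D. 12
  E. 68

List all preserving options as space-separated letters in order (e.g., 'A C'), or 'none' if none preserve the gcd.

Answer: C D

Derivation:
Old gcd = 3; gcd of others (without N[3]) = 3
New gcd for candidate v: gcd(3, v). Preserves old gcd iff gcd(3, v) = 3.
  Option A: v=47, gcd(3,47)=1 -> changes
  Option B: v=58, gcd(3,58)=1 -> changes
  Option C: v=24, gcd(3,24)=3 -> preserves
  Option D: v=12, gcd(3,12)=3 -> preserves
  Option E: v=68, gcd(3,68)=1 -> changes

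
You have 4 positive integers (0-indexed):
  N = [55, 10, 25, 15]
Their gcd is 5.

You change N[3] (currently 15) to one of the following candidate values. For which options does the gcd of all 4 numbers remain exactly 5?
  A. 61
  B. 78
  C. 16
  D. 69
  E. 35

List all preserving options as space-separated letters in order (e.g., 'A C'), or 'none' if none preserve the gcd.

Answer: E

Derivation:
Old gcd = 5; gcd of others (without N[3]) = 5
New gcd for candidate v: gcd(5, v). Preserves old gcd iff gcd(5, v) = 5.
  Option A: v=61, gcd(5,61)=1 -> changes
  Option B: v=78, gcd(5,78)=1 -> changes
  Option C: v=16, gcd(5,16)=1 -> changes
  Option D: v=69, gcd(5,69)=1 -> changes
  Option E: v=35, gcd(5,35)=5 -> preserves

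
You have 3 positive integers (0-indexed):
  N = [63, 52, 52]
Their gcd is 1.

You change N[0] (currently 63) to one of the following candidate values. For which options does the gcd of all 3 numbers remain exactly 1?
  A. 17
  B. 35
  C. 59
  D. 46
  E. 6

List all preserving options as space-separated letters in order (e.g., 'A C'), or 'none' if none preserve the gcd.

Answer: A B C

Derivation:
Old gcd = 1; gcd of others (without N[0]) = 52
New gcd for candidate v: gcd(52, v). Preserves old gcd iff gcd(52, v) = 1.
  Option A: v=17, gcd(52,17)=1 -> preserves
  Option B: v=35, gcd(52,35)=1 -> preserves
  Option C: v=59, gcd(52,59)=1 -> preserves
  Option D: v=46, gcd(52,46)=2 -> changes
  Option E: v=6, gcd(52,6)=2 -> changes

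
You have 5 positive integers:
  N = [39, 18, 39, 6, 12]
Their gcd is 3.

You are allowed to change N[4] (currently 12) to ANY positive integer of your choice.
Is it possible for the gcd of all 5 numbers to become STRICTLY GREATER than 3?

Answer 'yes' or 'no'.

Current gcd = 3
gcd of all OTHER numbers (without N[4]=12): gcd([39, 18, 39, 6]) = 3
The new gcd after any change is gcd(3, new_value).
This can be at most 3.
Since 3 = old gcd 3, the gcd can only stay the same or decrease.

Answer: no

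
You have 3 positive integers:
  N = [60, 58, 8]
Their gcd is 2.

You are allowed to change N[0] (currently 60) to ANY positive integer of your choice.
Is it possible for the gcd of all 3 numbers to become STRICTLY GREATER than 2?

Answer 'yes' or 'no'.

Current gcd = 2
gcd of all OTHER numbers (without N[0]=60): gcd([58, 8]) = 2
The new gcd after any change is gcd(2, new_value).
This can be at most 2.
Since 2 = old gcd 2, the gcd can only stay the same or decrease.

Answer: no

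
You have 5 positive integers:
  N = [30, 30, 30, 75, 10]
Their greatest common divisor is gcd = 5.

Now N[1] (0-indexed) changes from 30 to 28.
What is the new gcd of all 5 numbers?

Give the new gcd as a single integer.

Numbers: [30, 30, 30, 75, 10], gcd = 5
Change: index 1, 30 -> 28
gcd of the OTHER numbers (without index 1): gcd([30, 30, 75, 10]) = 5
New gcd = gcd(g_others, new_val) = gcd(5, 28) = 1

Answer: 1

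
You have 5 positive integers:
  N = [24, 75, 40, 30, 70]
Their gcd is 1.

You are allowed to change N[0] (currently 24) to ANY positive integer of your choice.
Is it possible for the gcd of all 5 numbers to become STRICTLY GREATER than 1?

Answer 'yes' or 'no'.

Answer: yes

Derivation:
Current gcd = 1
gcd of all OTHER numbers (without N[0]=24): gcd([75, 40, 30, 70]) = 5
The new gcd after any change is gcd(5, new_value).
This can be at most 5.
Since 5 > old gcd 1, the gcd CAN increase (e.g., set N[0] = 5).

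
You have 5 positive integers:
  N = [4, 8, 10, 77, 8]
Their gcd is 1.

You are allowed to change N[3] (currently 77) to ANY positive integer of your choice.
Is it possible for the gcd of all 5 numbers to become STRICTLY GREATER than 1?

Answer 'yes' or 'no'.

Current gcd = 1
gcd of all OTHER numbers (without N[3]=77): gcd([4, 8, 10, 8]) = 2
The new gcd after any change is gcd(2, new_value).
This can be at most 2.
Since 2 > old gcd 1, the gcd CAN increase (e.g., set N[3] = 2).

Answer: yes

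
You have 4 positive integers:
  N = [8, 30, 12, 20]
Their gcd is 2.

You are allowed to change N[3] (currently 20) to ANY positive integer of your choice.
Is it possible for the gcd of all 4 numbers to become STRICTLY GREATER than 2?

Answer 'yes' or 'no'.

Answer: no

Derivation:
Current gcd = 2
gcd of all OTHER numbers (without N[3]=20): gcd([8, 30, 12]) = 2
The new gcd after any change is gcd(2, new_value).
This can be at most 2.
Since 2 = old gcd 2, the gcd can only stay the same or decrease.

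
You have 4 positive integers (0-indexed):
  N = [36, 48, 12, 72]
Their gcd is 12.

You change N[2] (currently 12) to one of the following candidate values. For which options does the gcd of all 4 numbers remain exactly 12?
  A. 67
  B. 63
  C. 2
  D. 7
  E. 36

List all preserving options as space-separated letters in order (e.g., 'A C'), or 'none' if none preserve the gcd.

Old gcd = 12; gcd of others (without N[2]) = 12
New gcd for candidate v: gcd(12, v). Preserves old gcd iff gcd(12, v) = 12.
  Option A: v=67, gcd(12,67)=1 -> changes
  Option B: v=63, gcd(12,63)=3 -> changes
  Option C: v=2, gcd(12,2)=2 -> changes
  Option D: v=7, gcd(12,7)=1 -> changes
  Option E: v=36, gcd(12,36)=12 -> preserves

Answer: E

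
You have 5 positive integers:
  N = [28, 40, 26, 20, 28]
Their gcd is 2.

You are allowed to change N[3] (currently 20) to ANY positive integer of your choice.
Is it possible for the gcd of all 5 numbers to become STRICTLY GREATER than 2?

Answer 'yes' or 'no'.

Current gcd = 2
gcd of all OTHER numbers (without N[3]=20): gcd([28, 40, 26, 28]) = 2
The new gcd after any change is gcd(2, new_value).
This can be at most 2.
Since 2 = old gcd 2, the gcd can only stay the same or decrease.

Answer: no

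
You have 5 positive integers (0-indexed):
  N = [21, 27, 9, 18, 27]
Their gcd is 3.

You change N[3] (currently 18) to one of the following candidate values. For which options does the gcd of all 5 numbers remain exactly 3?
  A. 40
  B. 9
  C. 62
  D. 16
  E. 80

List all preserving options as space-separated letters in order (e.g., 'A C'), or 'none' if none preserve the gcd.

Old gcd = 3; gcd of others (without N[3]) = 3
New gcd for candidate v: gcd(3, v). Preserves old gcd iff gcd(3, v) = 3.
  Option A: v=40, gcd(3,40)=1 -> changes
  Option B: v=9, gcd(3,9)=3 -> preserves
  Option C: v=62, gcd(3,62)=1 -> changes
  Option D: v=16, gcd(3,16)=1 -> changes
  Option E: v=80, gcd(3,80)=1 -> changes

Answer: B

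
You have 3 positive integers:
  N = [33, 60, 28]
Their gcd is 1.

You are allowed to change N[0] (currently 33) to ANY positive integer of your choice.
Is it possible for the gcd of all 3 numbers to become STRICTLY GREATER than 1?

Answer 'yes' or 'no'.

Current gcd = 1
gcd of all OTHER numbers (without N[0]=33): gcd([60, 28]) = 4
The new gcd after any change is gcd(4, new_value).
This can be at most 4.
Since 4 > old gcd 1, the gcd CAN increase (e.g., set N[0] = 4).

Answer: yes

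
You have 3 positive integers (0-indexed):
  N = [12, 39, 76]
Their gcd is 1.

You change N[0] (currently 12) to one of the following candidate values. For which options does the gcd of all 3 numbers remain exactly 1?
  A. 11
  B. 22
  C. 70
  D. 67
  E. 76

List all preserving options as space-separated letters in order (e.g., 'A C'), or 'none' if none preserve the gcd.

Old gcd = 1; gcd of others (without N[0]) = 1
New gcd for candidate v: gcd(1, v). Preserves old gcd iff gcd(1, v) = 1.
  Option A: v=11, gcd(1,11)=1 -> preserves
  Option B: v=22, gcd(1,22)=1 -> preserves
  Option C: v=70, gcd(1,70)=1 -> preserves
  Option D: v=67, gcd(1,67)=1 -> preserves
  Option E: v=76, gcd(1,76)=1 -> preserves

Answer: A B C D E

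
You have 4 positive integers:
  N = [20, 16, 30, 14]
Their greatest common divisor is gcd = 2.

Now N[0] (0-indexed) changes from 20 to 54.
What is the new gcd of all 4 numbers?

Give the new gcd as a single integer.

Answer: 2

Derivation:
Numbers: [20, 16, 30, 14], gcd = 2
Change: index 0, 20 -> 54
gcd of the OTHER numbers (without index 0): gcd([16, 30, 14]) = 2
New gcd = gcd(g_others, new_val) = gcd(2, 54) = 2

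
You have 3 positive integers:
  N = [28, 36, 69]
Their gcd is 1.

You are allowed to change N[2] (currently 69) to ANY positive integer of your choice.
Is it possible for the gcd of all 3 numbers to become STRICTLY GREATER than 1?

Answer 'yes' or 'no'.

Answer: yes

Derivation:
Current gcd = 1
gcd of all OTHER numbers (without N[2]=69): gcd([28, 36]) = 4
The new gcd after any change is gcd(4, new_value).
This can be at most 4.
Since 4 > old gcd 1, the gcd CAN increase (e.g., set N[2] = 4).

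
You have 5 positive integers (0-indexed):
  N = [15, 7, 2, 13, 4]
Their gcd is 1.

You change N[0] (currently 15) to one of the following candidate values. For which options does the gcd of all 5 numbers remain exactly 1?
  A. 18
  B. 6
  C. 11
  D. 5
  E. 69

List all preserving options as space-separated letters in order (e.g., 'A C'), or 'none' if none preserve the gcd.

Old gcd = 1; gcd of others (without N[0]) = 1
New gcd for candidate v: gcd(1, v). Preserves old gcd iff gcd(1, v) = 1.
  Option A: v=18, gcd(1,18)=1 -> preserves
  Option B: v=6, gcd(1,6)=1 -> preserves
  Option C: v=11, gcd(1,11)=1 -> preserves
  Option D: v=5, gcd(1,5)=1 -> preserves
  Option E: v=69, gcd(1,69)=1 -> preserves

Answer: A B C D E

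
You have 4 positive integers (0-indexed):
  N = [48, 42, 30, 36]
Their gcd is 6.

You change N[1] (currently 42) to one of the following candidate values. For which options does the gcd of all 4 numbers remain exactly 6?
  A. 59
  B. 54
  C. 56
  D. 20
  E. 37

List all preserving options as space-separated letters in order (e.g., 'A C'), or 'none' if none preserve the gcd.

Old gcd = 6; gcd of others (without N[1]) = 6
New gcd for candidate v: gcd(6, v). Preserves old gcd iff gcd(6, v) = 6.
  Option A: v=59, gcd(6,59)=1 -> changes
  Option B: v=54, gcd(6,54)=6 -> preserves
  Option C: v=56, gcd(6,56)=2 -> changes
  Option D: v=20, gcd(6,20)=2 -> changes
  Option E: v=37, gcd(6,37)=1 -> changes

Answer: B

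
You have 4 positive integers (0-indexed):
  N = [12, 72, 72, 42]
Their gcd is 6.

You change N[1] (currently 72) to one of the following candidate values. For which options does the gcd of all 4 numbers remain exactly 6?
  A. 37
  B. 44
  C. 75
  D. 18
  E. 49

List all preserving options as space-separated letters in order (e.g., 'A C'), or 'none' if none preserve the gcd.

Old gcd = 6; gcd of others (without N[1]) = 6
New gcd for candidate v: gcd(6, v). Preserves old gcd iff gcd(6, v) = 6.
  Option A: v=37, gcd(6,37)=1 -> changes
  Option B: v=44, gcd(6,44)=2 -> changes
  Option C: v=75, gcd(6,75)=3 -> changes
  Option D: v=18, gcd(6,18)=6 -> preserves
  Option E: v=49, gcd(6,49)=1 -> changes

Answer: D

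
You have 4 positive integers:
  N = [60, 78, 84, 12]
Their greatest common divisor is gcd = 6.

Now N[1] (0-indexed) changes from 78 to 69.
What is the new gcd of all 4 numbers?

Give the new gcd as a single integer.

Numbers: [60, 78, 84, 12], gcd = 6
Change: index 1, 78 -> 69
gcd of the OTHER numbers (without index 1): gcd([60, 84, 12]) = 12
New gcd = gcd(g_others, new_val) = gcd(12, 69) = 3

Answer: 3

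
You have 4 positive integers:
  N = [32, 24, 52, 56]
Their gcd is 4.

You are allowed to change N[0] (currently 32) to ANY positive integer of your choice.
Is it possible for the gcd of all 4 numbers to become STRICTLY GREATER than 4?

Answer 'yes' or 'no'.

Answer: no

Derivation:
Current gcd = 4
gcd of all OTHER numbers (without N[0]=32): gcd([24, 52, 56]) = 4
The new gcd after any change is gcd(4, new_value).
This can be at most 4.
Since 4 = old gcd 4, the gcd can only stay the same or decrease.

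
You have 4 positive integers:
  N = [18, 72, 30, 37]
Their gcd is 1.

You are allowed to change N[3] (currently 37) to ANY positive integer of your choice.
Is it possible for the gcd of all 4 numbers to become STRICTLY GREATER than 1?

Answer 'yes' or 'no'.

Current gcd = 1
gcd of all OTHER numbers (without N[3]=37): gcd([18, 72, 30]) = 6
The new gcd after any change is gcd(6, new_value).
This can be at most 6.
Since 6 > old gcd 1, the gcd CAN increase (e.g., set N[3] = 6).

Answer: yes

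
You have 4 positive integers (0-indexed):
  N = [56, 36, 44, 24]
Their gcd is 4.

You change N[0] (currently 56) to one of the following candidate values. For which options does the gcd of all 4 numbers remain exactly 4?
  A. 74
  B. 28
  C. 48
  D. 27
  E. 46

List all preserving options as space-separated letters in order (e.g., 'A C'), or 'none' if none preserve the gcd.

Answer: B C

Derivation:
Old gcd = 4; gcd of others (without N[0]) = 4
New gcd for candidate v: gcd(4, v). Preserves old gcd iff gcd(4, v) = 4.
  Option A: v=74, gcd(4,74)=2 -> changes
  Option B: v=28, gcd(4,28)=4 -> preserves
  Option C: v=48, gcd(4,48)=4 -> preserves
  Option D: v=27, gcd(4,27)=1 -> changes
  Option E: v=46, gcd(4,46)=2 -> changes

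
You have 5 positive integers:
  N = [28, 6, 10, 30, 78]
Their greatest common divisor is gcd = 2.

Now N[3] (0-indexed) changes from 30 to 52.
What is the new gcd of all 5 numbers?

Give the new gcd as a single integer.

Answer: 2

Derivation:
Numbers: [28, 6, 10, 30, 78], gcd = 2
Change: index 3, 30 -> 52
gcd of the OTHER numbers (without index 3): gcd([28, 6, 10, 78]) = 2
New gcd = gcd(g_others, new_val) = gcd(2, 52) = 2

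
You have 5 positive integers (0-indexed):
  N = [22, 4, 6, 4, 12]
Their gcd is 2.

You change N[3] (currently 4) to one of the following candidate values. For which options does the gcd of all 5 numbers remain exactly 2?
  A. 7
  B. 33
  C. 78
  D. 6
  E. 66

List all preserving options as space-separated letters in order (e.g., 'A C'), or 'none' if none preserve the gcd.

Old gcd = 2; gcd of others (without N[3]) = 2
New gcd for candidate v: gcd(2, v). Preserves old gcd iff gcd(2, v) = 2.
  Option A: v=7, gcd(2,7)=1 -> changes
  Option B: v=33, gcd(2,33)=1 -> changes
  Option C: v=78, gcd(2,78)=2 -> preserves
  Option D: v=6, gcd(2,6)=2 -> preserves
  Option E: v=66, gcd(2,66)=2 -> preserves

Answer: C D E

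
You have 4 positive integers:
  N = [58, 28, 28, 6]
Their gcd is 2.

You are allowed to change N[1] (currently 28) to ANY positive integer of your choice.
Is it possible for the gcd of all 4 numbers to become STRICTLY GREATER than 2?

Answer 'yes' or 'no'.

Current gcd = 2
gcd of all OTHER numbers (without N[1]=28): gcd([58, 28, 6]) = 2
The new gcd after any change is gcd(2, new_value).
This can be at most 2.
Since 2 = old gcd 2, the gcd can only stay the same or decrease.

Answer: no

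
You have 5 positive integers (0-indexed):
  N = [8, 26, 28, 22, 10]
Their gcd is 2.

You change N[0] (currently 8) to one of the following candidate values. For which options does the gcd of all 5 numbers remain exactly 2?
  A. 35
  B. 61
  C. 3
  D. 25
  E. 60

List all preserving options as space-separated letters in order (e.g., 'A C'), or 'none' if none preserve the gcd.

Old gcd = 2; gcd of others (without N[0]) = 2
New gcd for candidate v: gcd(2, v). Preserves old gcd iff gcd(2, v) = 2.
  Option A: v=35, gcd(2,35)=1 -> changes
  Option B: v=61, gcd(2,61)=1 -> changes
  Option C: v=3, gcd(2,3)=1 -> changes
  Option D: v=25, gcd(2,25)=1 -> changes
  Option E: v=60, gcd(2,60)=2 -> preserves

Answer: E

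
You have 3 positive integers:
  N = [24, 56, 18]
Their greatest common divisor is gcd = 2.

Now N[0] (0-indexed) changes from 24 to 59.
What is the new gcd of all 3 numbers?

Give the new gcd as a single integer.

Numbers: [24, 56, 18], gcd = 2
Change: index 0, 24 -> 59
gcd of the OTHER numbers (without index 0): gcd([56, 18]) = 2
New gcd = gcd(g_others, new_val) = gcd(2, 59) = 1

Answer: 1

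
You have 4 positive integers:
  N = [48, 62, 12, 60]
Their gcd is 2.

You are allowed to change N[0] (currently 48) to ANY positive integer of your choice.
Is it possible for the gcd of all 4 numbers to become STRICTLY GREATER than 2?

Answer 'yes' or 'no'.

Answer: no

Derivation:
Current gcd = 2
gcd of all OTHER numbers (without N[0]=48): gcd([62, 12, 60]) = 2
The new gcd after any change is gcd(2, new_value).
This can be at most 2.
Since 2 = old gcd 2, the gcd can only stay the same or decrease.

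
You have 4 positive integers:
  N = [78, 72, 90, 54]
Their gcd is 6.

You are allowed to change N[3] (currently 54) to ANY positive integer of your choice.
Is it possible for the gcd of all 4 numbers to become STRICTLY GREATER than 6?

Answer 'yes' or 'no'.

Answer: no

Derivation:
Current gcd = 6
gcd of all OTHER numbers (without N[3]=54): gcd([78, 72, 90]) = 6
The new gcd after any change is gcd(6, new_value).
This can be at most 6.
Since 6 = old gcd 6, the gcd can only stay the same or decrease.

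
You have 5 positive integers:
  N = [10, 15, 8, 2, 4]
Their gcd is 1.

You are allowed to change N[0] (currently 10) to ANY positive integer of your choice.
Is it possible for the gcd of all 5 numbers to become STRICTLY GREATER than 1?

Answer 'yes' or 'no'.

Answer: no

Derivation:
Current gcd = 1
gcd of all OTHER numbers (without N[0]=10): gcd([15, 8, 2, 4]) = 1
The new gcd after any change is gcd(1, new_value).
This can be at most 1.
Since 1 = old gcd 1, the gcd can only stay the same or decrease.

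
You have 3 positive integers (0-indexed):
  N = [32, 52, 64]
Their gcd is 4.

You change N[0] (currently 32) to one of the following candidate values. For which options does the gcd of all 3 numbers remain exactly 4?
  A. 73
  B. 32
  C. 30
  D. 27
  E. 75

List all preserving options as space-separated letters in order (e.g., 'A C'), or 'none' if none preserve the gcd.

Answer: B

Derivation:
Old gcd = 4; gcd of others (without N[0]) = 4
New gcd for candidate v: gcd(4, v). Preserves old gcd iff gcd(4, v) = 4.
  Option A: v=73, gcd(4,73)=1 -> changes
  Option B: v=32, gcd(4,32)=4 -> preserves
  Option C: v=30, gcd(4,30)=2 -> changes
  Option D: v=27, gcd(4,27)=1 -> changes
  Option E: v=75, gcd(4,75)=1 -> changes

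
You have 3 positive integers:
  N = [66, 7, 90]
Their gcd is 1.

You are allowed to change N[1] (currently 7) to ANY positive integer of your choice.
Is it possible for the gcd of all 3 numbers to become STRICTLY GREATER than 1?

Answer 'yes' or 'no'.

Current gcd = 1
gcd of all OTHER numbers (without N[1]=7): gcd([66, 90]) = 6
The new gcd after any change is gcd(6, new_value).
This can be at most 6.
Since 6 > old gcd 1, the gcd CAN increase (e.g., set N[1] = 6).

Answer: yes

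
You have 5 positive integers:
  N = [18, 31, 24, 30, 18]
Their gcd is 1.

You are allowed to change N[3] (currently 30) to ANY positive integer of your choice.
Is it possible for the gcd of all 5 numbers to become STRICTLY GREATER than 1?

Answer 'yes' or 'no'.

Current gcd = 1
gcd of all OTHER numbers (without N[3]=30): gcd([18, 31, 24, 18]) = 1
The new gcd after any change is gcd(1, new_value).
This can be at most 1.
Since 1 = old gcd 1, the gcd can only stay the same or decrease.

Answer: no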